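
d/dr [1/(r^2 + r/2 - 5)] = 2*(-4*r - 1)/(2*r^2 + r - 10)^2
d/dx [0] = 0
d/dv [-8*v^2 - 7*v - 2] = -16*v - 7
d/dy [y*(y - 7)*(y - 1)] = 3*y^2 - 16*y + 7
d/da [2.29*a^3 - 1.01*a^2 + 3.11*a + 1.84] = 6.87*a^2 - 2.02*a + 3.11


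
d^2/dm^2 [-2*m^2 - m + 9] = -4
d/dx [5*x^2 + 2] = 10*x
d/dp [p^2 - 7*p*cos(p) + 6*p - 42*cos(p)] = 7*p*sin(p) + 2*p + 42*sin(p) - 7*cos(p) + 6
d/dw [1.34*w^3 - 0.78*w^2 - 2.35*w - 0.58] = 4.02*w^2 - 1.56*w - 2.35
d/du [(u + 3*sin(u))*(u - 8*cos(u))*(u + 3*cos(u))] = -(u + 3*sin(u))*(u - 8*cos(u))*(3*sin(u) - 1) + (u + 3*sin(u))*(u + 3*cos(u))*(8*sin(u) + 1) + (u - 8*cos(u))*(u + 3*cos(u))*(3*cos(u) + 1)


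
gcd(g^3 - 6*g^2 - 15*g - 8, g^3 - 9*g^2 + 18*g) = 1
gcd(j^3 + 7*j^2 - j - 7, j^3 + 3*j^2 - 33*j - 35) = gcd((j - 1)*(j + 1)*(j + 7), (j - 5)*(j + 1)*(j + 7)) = j^2 + 8*j + 7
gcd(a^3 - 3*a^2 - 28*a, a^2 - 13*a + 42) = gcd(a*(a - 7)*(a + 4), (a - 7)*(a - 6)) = a - 7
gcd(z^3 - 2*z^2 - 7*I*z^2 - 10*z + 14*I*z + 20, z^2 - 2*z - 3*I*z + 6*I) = z - 2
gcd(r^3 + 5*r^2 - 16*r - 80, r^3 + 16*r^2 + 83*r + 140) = r^2 + 9*r + 20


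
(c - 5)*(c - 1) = c^2 - 6*c + 5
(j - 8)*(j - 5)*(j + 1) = j^3 - 12*j^2 + 27*j + 40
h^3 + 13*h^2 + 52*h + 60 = (h + 2)*(h + 5)*(h + 6)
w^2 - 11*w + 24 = (w - 8)*(w - 3)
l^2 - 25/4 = (l - 5/2)*(l + 5/2)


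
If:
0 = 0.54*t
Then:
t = 0.00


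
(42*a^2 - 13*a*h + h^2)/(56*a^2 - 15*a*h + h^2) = (6*a - h)/(8*a - h)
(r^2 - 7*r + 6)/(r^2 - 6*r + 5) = (r - 6)/(r - 5)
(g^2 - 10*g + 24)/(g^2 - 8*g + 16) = (g - 6)/(g - 4)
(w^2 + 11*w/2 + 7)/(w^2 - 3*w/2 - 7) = (2*w + 7)/(2*w - 7)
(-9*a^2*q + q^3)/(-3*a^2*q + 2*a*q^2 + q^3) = (-3*a + q)/(-a + q)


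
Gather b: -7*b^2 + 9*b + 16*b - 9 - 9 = -7*b^2 + 25*b - 18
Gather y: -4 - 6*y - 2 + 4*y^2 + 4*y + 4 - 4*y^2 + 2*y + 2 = 0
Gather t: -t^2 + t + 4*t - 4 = -t^2 + 5*t - 4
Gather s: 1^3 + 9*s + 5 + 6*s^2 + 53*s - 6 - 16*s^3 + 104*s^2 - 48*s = -16*s^3 + 110*s^2 + 14*s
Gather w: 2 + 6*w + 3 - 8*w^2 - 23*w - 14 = -8*w^2 - 17*w - 9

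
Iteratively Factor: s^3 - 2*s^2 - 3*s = (s)*(s^2 - 2*s - 3) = s*(s + 1)*(s - 3)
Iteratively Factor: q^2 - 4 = (q + 2)*(q - 2)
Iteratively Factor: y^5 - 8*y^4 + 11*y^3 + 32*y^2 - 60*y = (y)*(y^4 - 8*y^3 + 11*y^2 + 32*y - 60) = y*(y - 5)*(y^3 - 3*y^2 - 4*y + 12) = y*(y - 5)*(y - 3)*(y^2 - 4) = y*(y - 5)*(y - 3)*(y + 2)*(y - 2)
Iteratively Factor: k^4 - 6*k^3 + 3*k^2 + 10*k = (k + 1)*(k^3 - 7*k^2 + 10*k) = (k - 5)*(k + 1)*(k^2 - 2*k) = (k - 5)*(k - 2)*(k + 1)*(k)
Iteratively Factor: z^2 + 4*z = (z + 4)*(z)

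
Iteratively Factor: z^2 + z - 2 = (z - 1)*(z + 2)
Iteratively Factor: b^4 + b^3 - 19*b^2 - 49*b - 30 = (b - 5)*(b^3 + 6*b^2 + 11*b + 6) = (b - 5)*(b + 1)*(b^2 + 5*b + 6) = (b - 5)*(b + 1)*(b + 2)*(b + 3)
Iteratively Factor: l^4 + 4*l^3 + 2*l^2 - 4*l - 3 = (l + 3)*(l^3 + l^2 - l - 1) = (l + 1)*(l + 3)*(l^2 - 1) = (l + 1)^2*(l + 3)*(l - 1)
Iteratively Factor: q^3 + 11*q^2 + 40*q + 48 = (q + 3)*(q^2 + 8*q + 16) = (q + 3)*(q + 4)*(q + 4)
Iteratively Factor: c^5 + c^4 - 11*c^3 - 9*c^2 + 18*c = (c + 2)*(c^4 - c^3 - 9*c^2 + 9*c) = (c - 1)*(c + 2)*(c^3 - 9*c) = (c - 3)*(c - 1)*(c + 2)*(c^2 + 3*c) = c*(c - 3)*(c - 1)*(c + 2)*(c + 3)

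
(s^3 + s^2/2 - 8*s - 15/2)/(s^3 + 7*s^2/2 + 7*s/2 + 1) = (2*s^2 - s - 15)/(2*s^2 + 5*s + 2)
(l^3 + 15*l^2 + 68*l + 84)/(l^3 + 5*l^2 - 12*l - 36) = (l + 7)/(l - 3)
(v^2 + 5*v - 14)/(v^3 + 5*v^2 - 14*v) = 1/v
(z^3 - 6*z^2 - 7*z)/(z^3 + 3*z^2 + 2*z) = (z - 7)/(z + 2)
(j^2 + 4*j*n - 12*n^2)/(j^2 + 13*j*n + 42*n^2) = (j - 2*n)/(j + 7*n)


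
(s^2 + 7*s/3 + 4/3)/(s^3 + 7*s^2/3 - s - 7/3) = (3*s + 4)/(3*s^2 + 4*s - 7)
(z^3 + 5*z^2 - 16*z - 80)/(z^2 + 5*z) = z - 16/z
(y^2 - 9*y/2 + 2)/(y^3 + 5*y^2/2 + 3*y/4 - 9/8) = 4*(y - 4)/(4*y^2 + 12*y + 9)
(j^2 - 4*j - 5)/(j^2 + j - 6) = (j^2 - 4*j - 5)/(j^2 + j - 6)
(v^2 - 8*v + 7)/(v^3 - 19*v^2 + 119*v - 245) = (v - 1)/(v^2 - 12*v + 35)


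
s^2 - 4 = (s - 2)*(s + 2)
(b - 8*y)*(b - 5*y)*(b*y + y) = b^3*y - 13*b^2*y^2 + b^2*y + 40*b*y^3 - 13*b*y^2 + 40*y^3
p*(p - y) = p^2 - p*y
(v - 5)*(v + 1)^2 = v^3 - 3*v^2 - 9*v - 5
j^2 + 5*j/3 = j*(j + 5/3)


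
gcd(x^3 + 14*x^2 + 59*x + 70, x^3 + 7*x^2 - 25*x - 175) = x^2 + 12*x + 35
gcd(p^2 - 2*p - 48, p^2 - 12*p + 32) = p - 8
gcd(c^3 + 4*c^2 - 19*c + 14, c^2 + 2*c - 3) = c - 1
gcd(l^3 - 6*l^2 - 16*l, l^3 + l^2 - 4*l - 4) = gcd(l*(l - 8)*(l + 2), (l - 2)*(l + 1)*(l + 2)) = l + 2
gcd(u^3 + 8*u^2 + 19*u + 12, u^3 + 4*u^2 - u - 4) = u^2 + 5*u + 4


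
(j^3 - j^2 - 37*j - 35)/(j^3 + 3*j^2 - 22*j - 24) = (j^2 - 2*j - 35)/(j^2 + 2*j - 24)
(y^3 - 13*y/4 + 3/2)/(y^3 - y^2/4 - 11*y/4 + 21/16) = 4*(y + 2)/(4*y + 7)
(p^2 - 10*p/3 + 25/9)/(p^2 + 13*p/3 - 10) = (p - 5/3)/(p + 6)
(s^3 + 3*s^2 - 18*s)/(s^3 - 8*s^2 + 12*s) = (s^2 + 3*s - 18)/(s^2 - 8*s + 12)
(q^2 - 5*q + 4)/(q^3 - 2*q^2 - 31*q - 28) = (-q^2 + 5*q - 4)/(-q^3 + 2*q^2 + 31*q + 28)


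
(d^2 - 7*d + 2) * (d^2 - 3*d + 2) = d^4 - 10*d^3 + 25*d^2 - 20*d + 4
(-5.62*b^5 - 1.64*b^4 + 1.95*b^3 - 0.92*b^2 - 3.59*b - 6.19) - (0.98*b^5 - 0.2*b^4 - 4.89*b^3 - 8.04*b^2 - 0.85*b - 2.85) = -6.6*b^5 - 1.44*b^4 + 6.84*b^3 + 7.12*b^2 - 2.74*b - 3.34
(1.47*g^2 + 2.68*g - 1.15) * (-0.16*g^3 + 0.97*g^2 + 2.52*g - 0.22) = -0.2352*g^5 + 0.9971*g^4 + 6.488*g^3 + 5.3147*g^2 - 3.4876*g + 0.253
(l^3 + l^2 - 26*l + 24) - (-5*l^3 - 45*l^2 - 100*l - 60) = 6*l^3 + 46*l^2 + 74*l + 84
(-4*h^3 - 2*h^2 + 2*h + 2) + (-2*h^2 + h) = -4*h^3 - 4*h^2 + 3*h + 2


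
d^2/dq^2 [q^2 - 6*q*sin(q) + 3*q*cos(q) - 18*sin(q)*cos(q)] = 6*q*sin(q) - 3*q*cos(q) - 6*sin(q) + 36*sin(2*q) - 12*cos(q) + 2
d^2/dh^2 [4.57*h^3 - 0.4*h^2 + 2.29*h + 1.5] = 27.42*h - 0.8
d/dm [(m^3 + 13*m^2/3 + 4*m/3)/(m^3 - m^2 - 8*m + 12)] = 8*(-2*m^3 - 11*m^2 - 21*m - 3)/(3*(m^5 - 15*m^3 + 10*m^2 + 60*m - 72))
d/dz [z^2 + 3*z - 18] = 2*z + 3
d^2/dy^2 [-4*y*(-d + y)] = -8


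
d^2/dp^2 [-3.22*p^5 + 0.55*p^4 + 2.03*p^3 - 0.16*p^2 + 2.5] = -64.4*p^3 + 6.6*p^2 + 12.18*p - 0.32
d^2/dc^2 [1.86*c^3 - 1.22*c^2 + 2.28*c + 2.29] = 11.16*c - 2.44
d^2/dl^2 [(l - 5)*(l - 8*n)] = 2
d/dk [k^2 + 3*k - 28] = 2*k + 3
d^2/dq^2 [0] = 0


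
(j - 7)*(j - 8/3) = j^2 - 29*j/3 + 56/3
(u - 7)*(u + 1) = u^2 - 6*u - 7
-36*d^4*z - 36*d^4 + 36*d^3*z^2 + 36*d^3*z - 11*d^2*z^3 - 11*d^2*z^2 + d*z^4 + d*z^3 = (-6*d + z)*(-3*d + z)*(-2*d + z)*(d*z + d)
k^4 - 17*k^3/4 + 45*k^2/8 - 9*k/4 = k*(k - 2)*(k - 3/2)*(k - 3/4)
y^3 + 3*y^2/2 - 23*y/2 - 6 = (y - 3)*(y + 1/2)*(y + 4)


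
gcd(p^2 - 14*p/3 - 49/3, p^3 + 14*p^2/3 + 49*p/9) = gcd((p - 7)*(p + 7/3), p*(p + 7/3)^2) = p + 7/3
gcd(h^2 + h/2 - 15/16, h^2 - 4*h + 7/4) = 1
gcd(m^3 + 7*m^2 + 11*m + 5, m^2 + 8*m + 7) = m + 1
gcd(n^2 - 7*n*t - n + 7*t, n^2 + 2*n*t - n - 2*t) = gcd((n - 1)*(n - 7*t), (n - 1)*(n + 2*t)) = n - 1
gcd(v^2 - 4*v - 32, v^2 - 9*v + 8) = v - 8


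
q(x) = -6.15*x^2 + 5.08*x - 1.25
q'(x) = 5.08 - 12.3*x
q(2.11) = -17.91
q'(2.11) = -20.87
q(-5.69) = -229.27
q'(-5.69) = 75.07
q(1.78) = -11.69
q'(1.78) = -16.81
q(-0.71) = -7.96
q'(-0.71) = 13.81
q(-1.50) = -22.71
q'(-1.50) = 23.53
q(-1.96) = -34.83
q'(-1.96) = 29.19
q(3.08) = -43.94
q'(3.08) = -32.80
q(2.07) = -17.09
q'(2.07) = -20.38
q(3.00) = -41.36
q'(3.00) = -31.82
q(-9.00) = -545.12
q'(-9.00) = 115.78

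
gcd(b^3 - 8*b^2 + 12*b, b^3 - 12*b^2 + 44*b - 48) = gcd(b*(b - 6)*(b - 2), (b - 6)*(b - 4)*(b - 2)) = b^2 - 8*b + 12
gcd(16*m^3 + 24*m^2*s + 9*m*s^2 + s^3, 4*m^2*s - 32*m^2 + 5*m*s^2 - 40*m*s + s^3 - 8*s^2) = 4*m^2 + 5*m*s + s^2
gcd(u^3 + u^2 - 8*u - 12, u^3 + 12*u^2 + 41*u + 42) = u + 2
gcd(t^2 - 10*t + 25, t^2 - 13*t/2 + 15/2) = t - 5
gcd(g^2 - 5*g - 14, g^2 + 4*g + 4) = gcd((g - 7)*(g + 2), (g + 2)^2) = g + 2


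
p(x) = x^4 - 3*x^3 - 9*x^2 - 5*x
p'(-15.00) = -15260.00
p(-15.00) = 58800.00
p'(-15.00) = -15260.00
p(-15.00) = 58800.00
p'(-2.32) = -61.63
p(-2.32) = 29.59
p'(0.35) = -12.23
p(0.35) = -2.97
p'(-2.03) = -39.01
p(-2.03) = 15.14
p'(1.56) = -39.80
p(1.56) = -35.17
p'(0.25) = -10.00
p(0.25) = -1.86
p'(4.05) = 40.20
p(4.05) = -98.12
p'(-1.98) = -35.69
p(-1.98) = 13.27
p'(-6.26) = -1226.27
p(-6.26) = 1950.22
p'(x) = 4*x^3 - 9*x^2 - 18*x - 5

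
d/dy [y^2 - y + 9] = 2*y - 1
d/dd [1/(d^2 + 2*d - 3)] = 2*(-d - 1)/(d^2 + 2*d - 3)^2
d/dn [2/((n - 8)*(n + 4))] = 4*(2 - n)/(n^4 - 8*n^3 - 48*n^2 + 256*n + 1024)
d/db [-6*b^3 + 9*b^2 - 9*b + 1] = -18*b^2 + 18*b - 9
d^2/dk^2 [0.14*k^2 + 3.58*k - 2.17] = 0.280000000000000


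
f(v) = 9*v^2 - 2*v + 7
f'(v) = 18*v - 2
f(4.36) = 169.37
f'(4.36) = 76.48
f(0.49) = 8.18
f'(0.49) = 6.82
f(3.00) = 82.00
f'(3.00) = 52.00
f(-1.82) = 40.45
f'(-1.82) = -34.76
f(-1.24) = 23.32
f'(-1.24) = -24.32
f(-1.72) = 37.07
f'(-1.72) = -32.96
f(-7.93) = 588.82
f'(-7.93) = -144.74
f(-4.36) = 186.81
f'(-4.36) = -80.48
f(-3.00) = 94.00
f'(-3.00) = -56.00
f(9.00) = 718.00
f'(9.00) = 160.00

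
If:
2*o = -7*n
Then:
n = -2*o/7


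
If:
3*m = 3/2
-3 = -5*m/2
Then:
No Solution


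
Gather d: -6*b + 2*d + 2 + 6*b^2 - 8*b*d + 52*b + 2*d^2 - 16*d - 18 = 6*b^2 + 46*b + 2*d^2 + d*(-8*b - 14) - 16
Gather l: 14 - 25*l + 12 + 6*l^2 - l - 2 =6*l^2 - 26*l + 24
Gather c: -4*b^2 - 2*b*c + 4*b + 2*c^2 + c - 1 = -4*b^2 + 4*b + 2*c^2 + c*(1 - 2*b) - 1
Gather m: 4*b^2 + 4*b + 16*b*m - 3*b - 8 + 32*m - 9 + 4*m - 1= 4*b^2 + b + m*(16*b + 36) - 18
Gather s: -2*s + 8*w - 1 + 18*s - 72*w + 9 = 16*s - 64*w + 8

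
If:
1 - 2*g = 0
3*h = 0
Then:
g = 1/2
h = 0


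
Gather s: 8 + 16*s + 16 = 16*s + 24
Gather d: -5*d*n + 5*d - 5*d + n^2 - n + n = -5*d*n + n^2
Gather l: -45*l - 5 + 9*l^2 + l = 9*l^2 - 44*l - 5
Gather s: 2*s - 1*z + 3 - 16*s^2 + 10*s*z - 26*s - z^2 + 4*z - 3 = -16*s^2 + s*(10*z - 24) - z^2 + 3*z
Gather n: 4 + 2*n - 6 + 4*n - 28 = 6*n - 30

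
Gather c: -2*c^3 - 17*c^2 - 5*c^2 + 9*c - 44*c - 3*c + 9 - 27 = -2*c^3 - 22*c^2 - 38*c - 18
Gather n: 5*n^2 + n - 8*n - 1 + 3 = 5*n^2 - 7*n + 2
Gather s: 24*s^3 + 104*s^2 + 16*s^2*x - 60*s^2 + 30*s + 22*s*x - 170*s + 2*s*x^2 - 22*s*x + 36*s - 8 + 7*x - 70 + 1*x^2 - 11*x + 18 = 24*s^3 + s^2*(16*x + 44) + s*(2*x^2 - 104) + x^2 - 4*x - 60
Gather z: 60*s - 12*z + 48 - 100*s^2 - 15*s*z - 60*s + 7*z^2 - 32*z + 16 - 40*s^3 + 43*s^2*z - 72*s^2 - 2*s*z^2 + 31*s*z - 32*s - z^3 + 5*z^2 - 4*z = -40*s^3 - 172*s^2 - 32*s - z^3 + z^2*(12 - 2*s) + z*(43*s^2 + 16*s - 48) + 64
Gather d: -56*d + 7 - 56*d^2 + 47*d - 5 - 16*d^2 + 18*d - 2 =-72*d^2 + 9*d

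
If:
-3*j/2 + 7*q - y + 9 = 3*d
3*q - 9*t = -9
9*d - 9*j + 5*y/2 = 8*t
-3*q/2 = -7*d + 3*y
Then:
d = 1761*y/3266 - 558/1633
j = 3253*y/4899 - 1238/1633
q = 843*y/1633 - 2604/1633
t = 281*y/1633 + 765/1633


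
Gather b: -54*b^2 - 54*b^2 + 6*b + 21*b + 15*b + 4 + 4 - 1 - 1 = -108*b^2 + 42*b + 6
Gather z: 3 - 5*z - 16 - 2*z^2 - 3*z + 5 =-2*z^2 - 8*z - 8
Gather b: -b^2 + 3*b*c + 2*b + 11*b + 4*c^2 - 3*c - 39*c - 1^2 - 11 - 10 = -b^2 + b*(3*c + 13) + 4*c^2 - 42*c - 22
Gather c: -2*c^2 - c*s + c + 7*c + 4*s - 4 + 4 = -2*c^2 + c*(8 - s) + 4*s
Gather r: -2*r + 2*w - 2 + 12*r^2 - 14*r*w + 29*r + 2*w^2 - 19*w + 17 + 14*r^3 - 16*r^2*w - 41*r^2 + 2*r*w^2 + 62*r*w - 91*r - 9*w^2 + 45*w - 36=14*r^3 + r^2*(-16*w - 29) + r*(2*w^2 + 48*w - 64) - 7*w^2 + 28*w - 21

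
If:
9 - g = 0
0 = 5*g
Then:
No Solution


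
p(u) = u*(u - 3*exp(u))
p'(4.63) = -1722.20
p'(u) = u*(1 - 3*exp(u)) + u - 3*exp(u)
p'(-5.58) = -11.11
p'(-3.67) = -7.14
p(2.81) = -132.13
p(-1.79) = 4.10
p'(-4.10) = -8.05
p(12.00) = -5859028.49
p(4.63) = -1402.48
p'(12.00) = -6347412.87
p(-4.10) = 17.01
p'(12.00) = -6347412.87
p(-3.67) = 13.75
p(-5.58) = 31.20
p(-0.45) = 1.06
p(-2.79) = 8.30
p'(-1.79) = -3.18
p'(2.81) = -184.23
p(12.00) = -5859028.49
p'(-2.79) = -5.25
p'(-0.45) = -1.95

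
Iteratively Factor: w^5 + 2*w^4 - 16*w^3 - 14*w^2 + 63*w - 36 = (w - 3)*(w^4 + 5*w^3 - w^2 - 17*w + 12) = (w - 3)*(w - 1)*(w^3 + 6*w^2 + 5*w - 12) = (w - 3)*(w - 1)*(w + 3)*(w^2 + 3*w - 4) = (w - 3)*(w - 1)^2*(w + 3)*(w + 4)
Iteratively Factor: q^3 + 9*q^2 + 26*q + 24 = (q + 2)*(q^2 + 7*q + 12) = (q + 2)*(q + 4)*(q + 3)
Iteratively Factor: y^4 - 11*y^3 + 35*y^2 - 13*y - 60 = (y + 1)*(y^3 - 12*y^2 + 47*y - 60) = (y - 5)*(y + 1)*(y^2 - 7*y + 12) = (y - 5)*(y - 3)*(y + 1)*(y - 4)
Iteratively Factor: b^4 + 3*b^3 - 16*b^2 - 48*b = (b + 3)*(b^3 - 16*b) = (b + 3)*(b + 4)*(b^2 - 4*b) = b*(b + 3)*(b + 4)*(b - 4)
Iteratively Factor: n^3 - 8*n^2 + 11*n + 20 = (n + 1)*(n^2 - 9*n + 20) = (n - 5)*(n + 1)*(n - 4)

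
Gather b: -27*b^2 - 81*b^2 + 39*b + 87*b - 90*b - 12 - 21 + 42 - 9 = -108*b^2 + 36*b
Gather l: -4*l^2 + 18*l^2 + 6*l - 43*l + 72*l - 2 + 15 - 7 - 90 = 14*l^2 + 35*l - 84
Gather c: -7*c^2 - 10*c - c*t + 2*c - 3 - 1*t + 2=-7*c^2 + c*(-t - 8) - t - 1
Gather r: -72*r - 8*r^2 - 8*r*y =-8*r^2 + r*(-8*y - 72)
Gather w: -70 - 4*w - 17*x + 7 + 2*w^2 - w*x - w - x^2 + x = 2*w^2 + w*(-x - 5) - x^2 - 16*x - 63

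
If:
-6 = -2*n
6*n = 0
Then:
No Solution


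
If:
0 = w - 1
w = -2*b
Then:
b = -1/2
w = 1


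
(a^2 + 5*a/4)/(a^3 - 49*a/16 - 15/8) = 4*a/(4*a^2 - 5*a - 6)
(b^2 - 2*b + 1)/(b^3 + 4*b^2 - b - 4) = (b - 1)/(b^2 + 5*b + 4)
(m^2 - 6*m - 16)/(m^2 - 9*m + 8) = (m + 2)/(m - 1)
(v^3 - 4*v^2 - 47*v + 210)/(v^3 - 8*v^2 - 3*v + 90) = (v + 7)/(v + 3)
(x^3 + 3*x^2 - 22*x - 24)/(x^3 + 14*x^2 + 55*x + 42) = (x - 4)/(x + 7)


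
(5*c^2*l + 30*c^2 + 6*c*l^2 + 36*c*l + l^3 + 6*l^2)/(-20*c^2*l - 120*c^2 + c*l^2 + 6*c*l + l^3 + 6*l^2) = (-c - l)/(4*c - l)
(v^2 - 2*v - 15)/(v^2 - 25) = (v + 3)/(v + 5)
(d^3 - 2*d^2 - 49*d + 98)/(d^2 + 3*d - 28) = (d^2 - 9*d + 14)/(d - 4)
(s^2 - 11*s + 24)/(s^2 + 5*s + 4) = (s^2 - 11*s + 24)/(s^2 + 5*s + 4)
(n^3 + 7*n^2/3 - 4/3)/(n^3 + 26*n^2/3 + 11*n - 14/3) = (3*n^2 + n - 2)/(3*n^2 + 20*n - 7)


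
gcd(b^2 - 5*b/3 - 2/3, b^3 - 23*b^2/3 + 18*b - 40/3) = b - 2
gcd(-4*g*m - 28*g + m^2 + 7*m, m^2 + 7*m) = m + 7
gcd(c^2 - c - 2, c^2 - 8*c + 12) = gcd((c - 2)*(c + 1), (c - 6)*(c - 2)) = c - 2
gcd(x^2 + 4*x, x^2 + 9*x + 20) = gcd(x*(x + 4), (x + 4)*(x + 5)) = x + 4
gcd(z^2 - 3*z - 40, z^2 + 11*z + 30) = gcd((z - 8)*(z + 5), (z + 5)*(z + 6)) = z + 5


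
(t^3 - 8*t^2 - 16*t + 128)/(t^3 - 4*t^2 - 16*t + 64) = (t - 8)/(t - 4)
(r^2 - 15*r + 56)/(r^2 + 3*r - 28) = (r^2 - 15*r + 56)/(r^2 + 3*r - 28)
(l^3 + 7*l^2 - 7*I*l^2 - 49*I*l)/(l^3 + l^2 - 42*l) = (l - 7*I)/(l - 6)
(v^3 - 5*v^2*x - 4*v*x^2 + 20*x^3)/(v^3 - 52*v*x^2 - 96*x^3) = (-v^2 + 7*v*x - 10*x^2)/(-v^2 + 2*v*x + 48*x^2)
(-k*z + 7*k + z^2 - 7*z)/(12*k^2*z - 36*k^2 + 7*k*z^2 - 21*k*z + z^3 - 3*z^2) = (-k*z + 7*k + z^2 - 7*z)/(12*k^2*z - 36*k^2 + 7*k*z^2 - 21*k*z + z^3 - 3*z^2)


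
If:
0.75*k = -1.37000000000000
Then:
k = -1.83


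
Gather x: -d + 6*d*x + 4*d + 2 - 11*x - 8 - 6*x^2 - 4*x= 3*d - 6*x^2 + x*(6*d - 15) - 6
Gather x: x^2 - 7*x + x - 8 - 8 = x^2 - 6*x - 16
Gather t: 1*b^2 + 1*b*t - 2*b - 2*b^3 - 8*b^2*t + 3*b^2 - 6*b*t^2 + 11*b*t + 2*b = -2*b^3 + 4*b^2 - 6*b*t^2 + t*(-8*b^2 + 12*b)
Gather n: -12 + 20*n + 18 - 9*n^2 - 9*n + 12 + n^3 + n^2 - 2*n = n^3 - 8*n^2 + 9*n + 18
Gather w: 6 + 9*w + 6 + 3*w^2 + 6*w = 3*w^2 + 15*w + 12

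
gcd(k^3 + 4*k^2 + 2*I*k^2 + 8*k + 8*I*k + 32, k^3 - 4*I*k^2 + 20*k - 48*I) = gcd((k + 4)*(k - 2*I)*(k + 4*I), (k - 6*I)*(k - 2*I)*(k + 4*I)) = k^2 + 2*I*k + 8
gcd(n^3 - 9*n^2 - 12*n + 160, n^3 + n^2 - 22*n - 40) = n^2 - n - 20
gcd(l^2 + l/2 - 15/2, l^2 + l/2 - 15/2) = l^2 + l/2 - 15/2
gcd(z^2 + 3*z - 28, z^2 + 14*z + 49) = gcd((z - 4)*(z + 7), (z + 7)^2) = z + 7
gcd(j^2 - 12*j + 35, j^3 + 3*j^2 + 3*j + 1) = 1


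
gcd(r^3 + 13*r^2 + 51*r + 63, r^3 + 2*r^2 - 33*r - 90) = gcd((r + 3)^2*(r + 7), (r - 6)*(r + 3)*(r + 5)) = r + 3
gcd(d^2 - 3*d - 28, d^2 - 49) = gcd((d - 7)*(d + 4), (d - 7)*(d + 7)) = d - 7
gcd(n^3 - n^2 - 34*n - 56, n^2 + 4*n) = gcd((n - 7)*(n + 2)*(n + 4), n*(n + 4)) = n + 4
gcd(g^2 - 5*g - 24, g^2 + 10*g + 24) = 1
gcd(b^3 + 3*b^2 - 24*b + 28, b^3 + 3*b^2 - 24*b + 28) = b^3 + 3*b^2 - 24*b + 28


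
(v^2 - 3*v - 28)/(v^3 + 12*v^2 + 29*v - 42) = (v^2 - 3*v - 28)/(v^3 + 12*v^2 + 29*v - 42)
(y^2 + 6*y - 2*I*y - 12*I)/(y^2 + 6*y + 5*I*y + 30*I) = (y - 2*I)/(y + 5*I)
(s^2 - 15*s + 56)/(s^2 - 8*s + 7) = (s - 8)/(s - 1)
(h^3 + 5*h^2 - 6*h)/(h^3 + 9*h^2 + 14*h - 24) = h/(h + 4)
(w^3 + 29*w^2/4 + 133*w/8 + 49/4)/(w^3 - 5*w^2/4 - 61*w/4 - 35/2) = (w + 7/2)/(w - 5)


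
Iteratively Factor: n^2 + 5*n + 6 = (n + 3)*(n + 2)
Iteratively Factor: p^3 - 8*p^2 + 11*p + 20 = (p - 5)*(p^2 - 3*p - 4) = (p - 5)*(p - 4)*(p + 1)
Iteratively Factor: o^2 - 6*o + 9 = (o - 3)*(o - 3)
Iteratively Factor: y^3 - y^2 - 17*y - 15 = (y + 3)*(y^2 - 4*y - 5) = (y - 5)*(y + 3)*(y + 1)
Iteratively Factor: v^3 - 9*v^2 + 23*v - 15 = (v - 1)*(v^2 - 8*v + 15) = (v - 5)*(v - 1)*(v - 3)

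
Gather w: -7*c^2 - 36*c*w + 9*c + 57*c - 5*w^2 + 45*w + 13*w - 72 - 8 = -7*c^2 + 66*c - 5*w^2 + w*(58 - 36*c) - 80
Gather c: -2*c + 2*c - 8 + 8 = 0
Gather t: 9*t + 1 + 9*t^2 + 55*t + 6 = 9*t^2 + 64*t + 7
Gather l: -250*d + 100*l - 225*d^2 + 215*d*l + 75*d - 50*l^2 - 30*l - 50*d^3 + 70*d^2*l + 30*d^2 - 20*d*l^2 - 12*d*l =-50*d^3 - 195*d^2 - 175*d + l^2*(-20*d - 50) + l*(70*d^2 + 203*d + 70)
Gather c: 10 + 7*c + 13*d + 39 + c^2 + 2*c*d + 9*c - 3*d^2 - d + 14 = c^2 + c*(2*d + 16) - 3*d^2 + 12*d + 63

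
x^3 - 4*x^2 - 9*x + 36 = (x - 4)*(x - 3)*(x + 3)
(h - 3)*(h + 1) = h^2 - 2*h - 3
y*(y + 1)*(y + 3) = y^3 + 4*y^2 + 3*y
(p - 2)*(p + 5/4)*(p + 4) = p^3 + 13*p^2/4 - 11*p/2 - 10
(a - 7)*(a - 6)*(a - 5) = a^3 - 18*a^2 + 107*a - 210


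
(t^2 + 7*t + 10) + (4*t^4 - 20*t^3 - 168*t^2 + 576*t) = 4*t^4 - 20*t^3 - 167*t^2 + 583*t + 10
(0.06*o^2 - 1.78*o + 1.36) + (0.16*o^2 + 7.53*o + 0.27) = 0.22*o^2 + 5.75*o + 1.63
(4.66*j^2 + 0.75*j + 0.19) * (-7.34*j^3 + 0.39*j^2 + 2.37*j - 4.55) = -34.2044*j^5 - 3.6876*j^4 + 9.9421*j^3 - 19.3514*j^2 - 2.9622*j - 0.8645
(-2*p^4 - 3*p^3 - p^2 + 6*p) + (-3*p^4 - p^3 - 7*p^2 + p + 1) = -5*p^4 - 4*p^3 - 8*p^2 + 7*p + 1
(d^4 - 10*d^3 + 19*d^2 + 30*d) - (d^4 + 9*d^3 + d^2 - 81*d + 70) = -19*d^3 + 18*d^2 + 111*d - 70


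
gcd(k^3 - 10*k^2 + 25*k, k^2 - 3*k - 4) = 1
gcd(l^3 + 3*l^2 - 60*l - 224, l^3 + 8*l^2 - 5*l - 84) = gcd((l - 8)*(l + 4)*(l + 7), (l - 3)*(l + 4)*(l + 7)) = l^2 + 11*l + 28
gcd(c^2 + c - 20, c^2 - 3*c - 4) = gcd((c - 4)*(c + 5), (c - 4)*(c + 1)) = c - 4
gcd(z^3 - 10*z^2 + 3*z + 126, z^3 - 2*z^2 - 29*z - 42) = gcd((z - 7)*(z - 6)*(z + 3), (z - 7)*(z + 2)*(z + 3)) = z^2 - 4*z - 21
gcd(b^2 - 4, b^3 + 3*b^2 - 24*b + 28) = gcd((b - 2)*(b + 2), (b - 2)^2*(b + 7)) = b - 2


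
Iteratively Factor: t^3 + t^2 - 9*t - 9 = (t - 3)*(t^2 + 4*t + 3) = (t - 3)*(t + 1)*(t + 3)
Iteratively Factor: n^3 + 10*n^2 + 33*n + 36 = (n + 4)*(n^2 + 6*n + 9) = (n + 3)*(n + 4)*(n + 3)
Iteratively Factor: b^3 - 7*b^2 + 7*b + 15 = (b + 1)*(b^2 - 8*b + 15) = (b - 5)*(b + 1)*(b - 3)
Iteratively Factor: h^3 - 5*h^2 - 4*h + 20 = (h + 2)*(h^2 - 7*h + 10) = (h - 2)*(h + 2)*(h - 5)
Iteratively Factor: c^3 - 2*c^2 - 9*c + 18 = (c - 3)*(c^2 + c - 6) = (c - 3)*(c - 2)*(c + 3)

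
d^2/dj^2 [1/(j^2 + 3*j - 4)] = 2*(-j^2 - 3*j + (2*j + 3)^2 + 4)/(j^2 + 3*j - 4)^3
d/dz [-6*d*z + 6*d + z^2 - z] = -6*d + 2*z - 1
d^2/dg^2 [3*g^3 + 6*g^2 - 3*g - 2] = 18*g + 12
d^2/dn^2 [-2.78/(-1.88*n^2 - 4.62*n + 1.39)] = (-19.651264*n^2 - 48.291936*n + 2.78*(3.76*n + 4.62)*(7.52*n + 9.24) + 14.529392)/(1.88*n^2 + 4.62*n - 1.39)^3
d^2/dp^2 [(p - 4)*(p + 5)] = 2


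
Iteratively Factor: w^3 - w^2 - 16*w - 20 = (w + 2)*(w^2 - 3*w - 10) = (w - 5)*(w + 2)*(w + 2)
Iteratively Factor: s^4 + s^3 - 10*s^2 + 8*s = (s + 4)*(s^3 - 3*s^2 + 2*s) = s*(s + 4)*(s^2 - 3*s + 2) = s*(s - 1)*(s + 4)*(s - 2)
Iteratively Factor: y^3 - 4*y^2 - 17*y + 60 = (y + 4)*(y^2 - 8*y + 15) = (y - 3)*(y + 4)*(y - 5)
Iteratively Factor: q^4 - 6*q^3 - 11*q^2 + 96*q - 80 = (q - 4)*(q^3 - 2*q^2 - 19*q + 20) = (q - 4)*(q + 4)*(q^2 - 6*q + 5) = (q - 5)*(q - 4)*(q + 4)*(q - 1)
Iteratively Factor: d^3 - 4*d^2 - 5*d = (d)*(d^2 - 4*d - 5) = d*(d + 1)*(d - 5)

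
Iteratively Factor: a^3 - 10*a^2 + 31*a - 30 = (a - 3)*(a^2 - 7*a + 10) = (a - 3)*(a - 2)*(a - 5)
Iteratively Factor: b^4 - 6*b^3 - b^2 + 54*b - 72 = (b - 4)*(b^3 - 2*b^2 - 9*b + 18) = (b - 4)*(b - 3)*(b^2 + b - 6) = (b - 4)*(b - 3)*(b + 3)*(b - 2)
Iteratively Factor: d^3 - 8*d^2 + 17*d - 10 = (d - 2)*(d^2 - 6*d + 5) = (d - 2)*(d - 1)*(d - 5)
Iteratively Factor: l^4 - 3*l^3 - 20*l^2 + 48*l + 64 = (l - 4)*(l^3 + l^2 - 16*l - 16) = (l - 4)*(l + 4)*(l^2 - 3*l - 4) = (l - 4)*(l + 1)*(l + 4)*(l - 4)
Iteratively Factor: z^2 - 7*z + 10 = (z - 2)*(z - 5)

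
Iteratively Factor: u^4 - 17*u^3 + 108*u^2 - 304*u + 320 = (u - 4)*(u^3 - 13*u^2 + 56*u - 80) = (u - 4)^2*(u^2 - 9*u + 20) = (u - 4)^3*(u - 5)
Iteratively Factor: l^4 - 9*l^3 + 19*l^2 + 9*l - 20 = (l - 5)*(l^3 - 4*l^2 - l + 4) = (l - 5)*(l - 4)*(l^2 - 1) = (l - 5)*(l - 4)*(l - 1)*(l + 1)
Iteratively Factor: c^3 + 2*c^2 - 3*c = (c + 3)*(c^2 - c) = (c - 1)*(c + 3)*(c)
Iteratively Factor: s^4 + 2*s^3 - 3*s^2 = (s)*(s^3 + 2*s^2 - 3*s) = s*(s - 1)*(s^2 + 3*s) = s^2*(s - 1)*(s + 3)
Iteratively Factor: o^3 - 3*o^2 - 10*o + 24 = (o - 4)*(o^2 + o - 6) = (o - 4)*(o + 3)*(o - 2)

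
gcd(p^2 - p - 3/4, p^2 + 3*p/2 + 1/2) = p + 1/2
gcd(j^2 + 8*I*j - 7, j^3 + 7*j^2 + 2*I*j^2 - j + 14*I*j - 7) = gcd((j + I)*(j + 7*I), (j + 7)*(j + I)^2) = j + I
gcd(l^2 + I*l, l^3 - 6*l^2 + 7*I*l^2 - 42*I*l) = l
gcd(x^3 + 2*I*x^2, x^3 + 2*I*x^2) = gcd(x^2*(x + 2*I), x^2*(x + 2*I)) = x^3 + 2*I*x^2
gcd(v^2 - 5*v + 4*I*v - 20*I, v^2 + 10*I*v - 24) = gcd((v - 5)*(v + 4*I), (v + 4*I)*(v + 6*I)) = v + 4*I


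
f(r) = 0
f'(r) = 0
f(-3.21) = 0.00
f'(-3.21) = 0.00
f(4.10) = 0.00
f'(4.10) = 0.00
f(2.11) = 0.00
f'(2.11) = 0.00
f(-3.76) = 0.00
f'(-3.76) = 0.00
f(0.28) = 0.00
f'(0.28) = 0.00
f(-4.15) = 0.00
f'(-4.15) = 0.00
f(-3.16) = 0.00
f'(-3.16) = 0.00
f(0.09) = 0.00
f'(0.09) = 0.00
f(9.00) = 0.00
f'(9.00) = 0.00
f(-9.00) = 0.00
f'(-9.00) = 0.00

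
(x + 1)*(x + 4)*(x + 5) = x^3 + 10*x^2 + 29*x + 20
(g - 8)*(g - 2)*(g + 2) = g^3 - 8*g^2 - 4*g + 32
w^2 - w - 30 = (w - 6)*(w + 5)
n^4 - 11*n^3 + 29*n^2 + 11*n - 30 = (n - 6)*(n - 5)*(n - 1)*(n + 1)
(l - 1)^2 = l^2 - 2*l + 1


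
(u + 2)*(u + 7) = u^2 + 9*u + 14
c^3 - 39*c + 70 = (c - 5)*(c - 2)*(c + 7)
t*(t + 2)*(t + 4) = t^3 + 6*t^2 + 8*t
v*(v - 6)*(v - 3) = v^3 - 9*v^2 + 18*v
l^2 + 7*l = l*(l + 7)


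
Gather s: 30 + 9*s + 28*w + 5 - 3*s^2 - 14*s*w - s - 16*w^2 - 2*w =-3*s^2 + s*(8 - 14*w) - 16*w^2 + 26*w + 35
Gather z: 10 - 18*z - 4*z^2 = -4*z^2 - 18*z + 10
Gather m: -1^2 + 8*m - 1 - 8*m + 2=0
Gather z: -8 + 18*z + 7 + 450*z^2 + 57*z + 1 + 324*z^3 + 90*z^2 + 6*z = 324*z^3 + 540*z^2 + 81*z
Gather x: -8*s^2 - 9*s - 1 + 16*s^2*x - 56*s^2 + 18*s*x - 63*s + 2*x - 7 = -64*s^2 - 72*s + x*(16*s^2 + 18*s + 2) - 8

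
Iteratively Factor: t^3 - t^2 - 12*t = (t)*(t^2 - t - 12) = t*(t - 4)*(t + 3)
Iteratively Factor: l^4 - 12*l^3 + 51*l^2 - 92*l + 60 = (l - 2)*(l^3 - 10*l^2 + 31*l - 30) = (l - 3)*(l - 2)*(l^2 - 7*l + 10) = (l - 3)*(l - 2)^2*(l - 5)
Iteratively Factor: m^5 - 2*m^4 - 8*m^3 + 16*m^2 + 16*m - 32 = (m - 2)*(m^4 - 8*m^2 + 16) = (m - 2)^2*(m^3 + 2*m^2 - 4*m - 8) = (m - 2)^2*(m + 2)*(m^2 - 4) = (m - 2)^3*(m + 2)*(m + 2)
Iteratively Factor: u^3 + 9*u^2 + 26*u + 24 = (u + 2)*(u^2 + 7*u + 12) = (u + 2)*(u + 3)*(u + 4)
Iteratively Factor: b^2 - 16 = (b - 4)*(b + 4)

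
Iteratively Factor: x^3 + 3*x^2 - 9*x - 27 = (x - 3)*(x^2 + 6*x + 9) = (x - 3)*(x + 3)*(x + 3)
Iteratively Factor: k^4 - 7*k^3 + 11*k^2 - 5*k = (k - 1)*(k^3 - 6*k^2 + 5*k) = (k - 1)^2*(k^2 - 5*k) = (k - 5)*(k - 1)^2*(k)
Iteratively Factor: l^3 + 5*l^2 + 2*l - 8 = (l + 4)*(l^2 + l - 2) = (l - 1)*(l + 4)*(l + 2)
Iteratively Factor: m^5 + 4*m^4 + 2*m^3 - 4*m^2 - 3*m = (m + 1)*(m^4 + 3*m^3 - m^2 - 3*m) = m*(m + 1)*(m^3 + 3*m^2 - m - 3) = m*(m + 1)^2*(m^2 + 2*m - 3) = m*(m - 1)*(m + 1)^2*(m + 3)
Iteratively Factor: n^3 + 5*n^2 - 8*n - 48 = (n + 4)*(n^2 + n - 12) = (n - 3)*(n + 4)*(n + 4)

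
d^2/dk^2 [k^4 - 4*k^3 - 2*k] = 12*k*(k - 2)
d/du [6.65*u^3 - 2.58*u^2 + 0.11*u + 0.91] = 19.95*u^2 - 5.16*u + 0.11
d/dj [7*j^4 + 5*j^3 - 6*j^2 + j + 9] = 28*j^3 + 15*j^2 - 12*j + 1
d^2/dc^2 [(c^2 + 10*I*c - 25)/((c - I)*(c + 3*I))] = 8*(2*I*c^3 - 21*c^2 - 60*I*c + 61)/(c^6 + 6*I*c^5 - 3*c^4 + 28*I*c^3 - 9*c^2 + 54*I*c + 27)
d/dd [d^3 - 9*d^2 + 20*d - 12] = 3*d^2 - 18*d + 20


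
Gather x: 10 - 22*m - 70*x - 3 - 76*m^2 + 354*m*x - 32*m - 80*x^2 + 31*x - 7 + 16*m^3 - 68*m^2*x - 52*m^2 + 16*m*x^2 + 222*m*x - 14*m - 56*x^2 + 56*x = 16*m^3 - 128*m^2 - 68*m + x^2*(16*m - 136) + x*(-68*m^2 + 576*m + 17)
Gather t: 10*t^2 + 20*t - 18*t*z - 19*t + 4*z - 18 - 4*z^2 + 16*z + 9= 10*t^2 + t*(1 - 18*z) - 4*z^2 + 20*z - 9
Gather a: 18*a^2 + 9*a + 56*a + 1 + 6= 18*a^2 + 65*a + 7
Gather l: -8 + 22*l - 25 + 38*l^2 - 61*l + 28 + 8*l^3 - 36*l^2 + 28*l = 8*l^3 + 2*l^2 - 11*l - 5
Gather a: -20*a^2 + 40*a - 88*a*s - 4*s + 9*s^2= -20*a^2 + a*(40 - 88*s) + 9*s^2 - 4*s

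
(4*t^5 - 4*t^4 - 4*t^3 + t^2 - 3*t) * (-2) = -8*t^5 + 8*t^4 + 8*t^3 - 2*t^2 + 6*t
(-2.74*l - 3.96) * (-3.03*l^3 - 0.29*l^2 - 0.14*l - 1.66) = 8.3022*l^4 + 12.7934*l^3 + 1.532*l^2 + 5.1028*l + 6.5736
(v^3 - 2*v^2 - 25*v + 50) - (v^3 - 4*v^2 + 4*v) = 2*v^2 - 29*v + 50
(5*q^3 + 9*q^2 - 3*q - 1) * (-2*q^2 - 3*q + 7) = -10*q^5 - 33*q^4 + 14*q^3 + 74*q^2 - 18*q - 7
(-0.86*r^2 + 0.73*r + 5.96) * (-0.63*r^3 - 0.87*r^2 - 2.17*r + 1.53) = 0.5418*r^5 + 0.2883*r^4 - 2.5237*r^3 - 8.0851*r^2 - 11.8163*r + 9.1188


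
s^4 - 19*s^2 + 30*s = s*(s - 3)*(s - 2)*(s + 5)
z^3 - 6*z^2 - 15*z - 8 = (z - 8)*(z + 1)^2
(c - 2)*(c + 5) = c^2 + 3*c - 10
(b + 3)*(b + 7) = b^2 + 10*b + 21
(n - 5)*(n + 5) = n^2 - 25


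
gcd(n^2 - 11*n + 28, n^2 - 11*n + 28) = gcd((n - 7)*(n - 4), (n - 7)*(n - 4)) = n^2 - 11*n + 28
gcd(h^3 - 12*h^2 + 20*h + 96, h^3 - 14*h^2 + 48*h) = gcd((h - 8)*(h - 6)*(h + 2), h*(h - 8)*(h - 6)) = h^2 - 14*h + 48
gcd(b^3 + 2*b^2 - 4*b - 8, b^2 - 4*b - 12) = b + 2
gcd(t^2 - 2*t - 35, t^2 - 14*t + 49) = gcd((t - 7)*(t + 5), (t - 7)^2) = t - 7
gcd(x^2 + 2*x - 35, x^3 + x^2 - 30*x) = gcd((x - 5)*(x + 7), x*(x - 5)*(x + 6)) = x - 5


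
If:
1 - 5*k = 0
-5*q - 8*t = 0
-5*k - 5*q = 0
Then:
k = 1/5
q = -1/5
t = 1/8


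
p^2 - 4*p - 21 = (p - 7)*(p + 3)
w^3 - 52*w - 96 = (w - 8)*(w + 2)*(w + 6)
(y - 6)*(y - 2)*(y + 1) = y^3 - 7*y^2 + 4*y + 12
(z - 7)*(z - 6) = z^2 - 13*z + 42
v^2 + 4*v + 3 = (v + 1)*(v + 3)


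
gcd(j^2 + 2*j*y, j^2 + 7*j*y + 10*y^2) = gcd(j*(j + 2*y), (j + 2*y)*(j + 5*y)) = j + 2*y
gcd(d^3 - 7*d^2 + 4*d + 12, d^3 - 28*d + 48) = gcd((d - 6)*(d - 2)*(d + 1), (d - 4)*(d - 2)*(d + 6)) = d - 2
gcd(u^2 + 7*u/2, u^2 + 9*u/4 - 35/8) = u + 7/2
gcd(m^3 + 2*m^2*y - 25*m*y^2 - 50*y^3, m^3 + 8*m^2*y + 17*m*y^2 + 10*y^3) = m^2 + 7*m*y + 10*y^2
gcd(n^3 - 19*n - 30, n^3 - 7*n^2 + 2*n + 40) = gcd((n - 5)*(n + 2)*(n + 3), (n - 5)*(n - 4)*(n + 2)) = n^2 - 3*n - 10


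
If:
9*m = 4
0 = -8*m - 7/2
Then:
No Solution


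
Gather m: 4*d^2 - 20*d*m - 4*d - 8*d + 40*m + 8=4*d^2 - 12*d + m*(40 - 20*d) + 8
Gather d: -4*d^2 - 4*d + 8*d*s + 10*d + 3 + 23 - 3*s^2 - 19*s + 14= -4*d^2 + d*(8*s + 6) - 3*s^2 - 19*s + 40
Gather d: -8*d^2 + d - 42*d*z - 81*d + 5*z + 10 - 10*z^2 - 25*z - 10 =-8*d^2 + d*(-42*z - 80) - 10*z^2 - 20*z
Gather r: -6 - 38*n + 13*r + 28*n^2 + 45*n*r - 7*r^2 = 28*n^2 - 38*n - 7*r^2 + r*(45*n + 13) - 6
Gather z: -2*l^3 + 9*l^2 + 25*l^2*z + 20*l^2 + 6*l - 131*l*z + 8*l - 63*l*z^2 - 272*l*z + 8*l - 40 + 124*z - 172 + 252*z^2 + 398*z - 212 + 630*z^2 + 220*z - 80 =-2*l^3 + 29*l^2 + 22*l + z^2*(882 - 63*l) + z*(25*l^2 - 403*l + 742) - 504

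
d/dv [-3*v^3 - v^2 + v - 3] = -9*v^2 - 2*v + 1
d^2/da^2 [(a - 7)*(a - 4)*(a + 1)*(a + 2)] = 12*a^2 - 48*a - 6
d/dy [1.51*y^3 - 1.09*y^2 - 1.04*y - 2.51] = 4.53*y^2 - 2.18*y - 1.04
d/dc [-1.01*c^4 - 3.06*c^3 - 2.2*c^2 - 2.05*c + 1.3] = -4.04*c^3 - 9.18*c^2 - 4.4*c - 2.05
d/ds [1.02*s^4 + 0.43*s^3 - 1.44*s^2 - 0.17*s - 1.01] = 4.08*s^3 + 1.29*s^2 - 2.88*s - 0.17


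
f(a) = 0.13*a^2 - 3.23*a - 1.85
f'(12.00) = -0.11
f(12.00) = -21.89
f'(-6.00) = -4.79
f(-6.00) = 22.21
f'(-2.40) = -3.85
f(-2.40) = 6.65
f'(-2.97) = -4.00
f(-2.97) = 8.89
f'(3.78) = -2.25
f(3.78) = -12.20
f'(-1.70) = -3.67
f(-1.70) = 4.02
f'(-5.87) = -4.76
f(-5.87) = 21.59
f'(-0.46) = -3.35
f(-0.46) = -0.34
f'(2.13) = -2.68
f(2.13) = -8.14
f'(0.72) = -3.04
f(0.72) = -4.11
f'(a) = 0.26*a - 3.23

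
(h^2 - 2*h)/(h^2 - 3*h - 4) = h*(2 - h)/(-h^2 + 3*h + 4)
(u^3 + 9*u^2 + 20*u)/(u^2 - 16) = u*(u + 5)/(u - 4)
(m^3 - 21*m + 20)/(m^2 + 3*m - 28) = (m^2 + 4*m - 5)/(m + 7)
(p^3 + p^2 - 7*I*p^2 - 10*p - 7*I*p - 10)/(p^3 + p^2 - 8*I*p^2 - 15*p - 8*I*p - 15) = (p - 2*I)/(p - 3*I)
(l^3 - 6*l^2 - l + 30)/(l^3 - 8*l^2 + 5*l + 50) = (l - 3)/(l - 5)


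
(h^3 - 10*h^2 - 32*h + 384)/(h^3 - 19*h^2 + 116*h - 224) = (h^2 - 2*h - 48)/(h^2 - 11*h + 28)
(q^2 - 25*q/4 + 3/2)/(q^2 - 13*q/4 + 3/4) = (q - 6)/(q - 3)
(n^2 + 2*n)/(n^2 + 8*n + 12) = n/(n + 6)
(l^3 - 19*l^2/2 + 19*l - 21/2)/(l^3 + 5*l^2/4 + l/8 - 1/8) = 4*(2*l^3 - 19*l^2 + 38*l - 21)/(8*l^3 + 10*l^2 + l - 1)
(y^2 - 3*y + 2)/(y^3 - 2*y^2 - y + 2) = 1/(y + 1)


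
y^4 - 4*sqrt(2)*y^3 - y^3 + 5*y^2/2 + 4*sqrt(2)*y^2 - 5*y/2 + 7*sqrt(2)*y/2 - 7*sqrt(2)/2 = (y - 1)*(y - 7*sqrt(2)/2)*(y - sqrt(2))*(y + sqrt(2)/2)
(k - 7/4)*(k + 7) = k^2 + 21*k/4 - 49/4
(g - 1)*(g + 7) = g^2 + 6*g - 7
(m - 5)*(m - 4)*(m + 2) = m^3 - 7*m^2 + 2*m + 40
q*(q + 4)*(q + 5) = q^3 + 9*q^2 + 20*q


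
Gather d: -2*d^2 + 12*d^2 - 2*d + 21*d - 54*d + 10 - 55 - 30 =10*d^2 - 35*d - 75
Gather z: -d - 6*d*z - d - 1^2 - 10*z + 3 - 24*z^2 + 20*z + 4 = -2*d - 24*z^2 + z*(10 - 6*d) + 6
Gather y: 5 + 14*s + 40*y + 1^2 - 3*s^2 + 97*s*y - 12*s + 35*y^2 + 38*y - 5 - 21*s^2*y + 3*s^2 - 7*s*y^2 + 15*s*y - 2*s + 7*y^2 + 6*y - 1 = y^2*(42 - 7*s) + y*(-21*s^2 + 112*s + 84)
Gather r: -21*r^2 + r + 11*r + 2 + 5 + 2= -21*r^2 + 12*r + 9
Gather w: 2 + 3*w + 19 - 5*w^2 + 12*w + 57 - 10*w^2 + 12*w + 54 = -15*w^2 + 27*w + 132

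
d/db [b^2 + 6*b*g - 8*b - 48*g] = 2*b + 6*g - 8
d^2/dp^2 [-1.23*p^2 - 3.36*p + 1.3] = -2.46000000000000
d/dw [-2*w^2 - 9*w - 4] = -4*w - 9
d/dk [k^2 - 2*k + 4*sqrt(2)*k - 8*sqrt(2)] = 2*k - 2 + 4*sqrt(2)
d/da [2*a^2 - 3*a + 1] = 4*a - 3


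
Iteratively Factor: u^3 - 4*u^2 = (u)*(u^2 - 4*u) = u*(u - 4)*(u)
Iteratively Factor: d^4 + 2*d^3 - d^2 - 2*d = (d - 1)*(d^3 + 3*d^2 + 2*d) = (d - 1)*(d + 1)*(d^2 + 2*d) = (d - 1)*(d + 1)*(d + 2)*(d)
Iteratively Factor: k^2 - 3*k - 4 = (k - 4)*(k + 1)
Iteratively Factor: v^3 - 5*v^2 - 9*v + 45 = (v - 5)*(v^2 - 9) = (v - 5)*(v - 3)*(v + 3)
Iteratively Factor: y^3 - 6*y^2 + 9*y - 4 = (y - 4)*(y^2 - 2*y + 1) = (y - 4)*(y - 1)*(y - 1)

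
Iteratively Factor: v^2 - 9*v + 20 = (v - 4)*(v - 5)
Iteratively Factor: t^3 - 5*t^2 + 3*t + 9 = (t - 3)*(t^2 - 2*t - 3) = (t - 3)*(t + 1)*(t - 3)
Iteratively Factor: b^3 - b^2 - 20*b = (b + 4)*(b^2 - 5*b) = (b - 5)*(b + 4)*(b)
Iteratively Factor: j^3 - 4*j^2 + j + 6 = (j + 1)*(j^2 - 5*j + 6) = (j - 2)*(j + 1)*(j - 3)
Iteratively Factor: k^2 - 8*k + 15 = (k - 5)*(k - 3)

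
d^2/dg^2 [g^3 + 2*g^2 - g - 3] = 6*g + 4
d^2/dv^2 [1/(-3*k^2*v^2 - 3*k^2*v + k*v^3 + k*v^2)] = 2*(v*(3*k - 3*v - 1)*(3*k*v + 3*k - v^2 - v) - (6*k*v + 3*k - 3*v^2 - 2*v)^2)/(k*v^3*(3*k*v + 3*k - v^2 - v)^3)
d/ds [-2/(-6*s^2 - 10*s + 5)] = 4*(-6*s - 5)/(6*s^2 + 10*s - 5)^2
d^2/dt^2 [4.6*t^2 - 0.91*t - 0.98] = 9.20000000000000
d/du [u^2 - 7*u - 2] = 2*u - 7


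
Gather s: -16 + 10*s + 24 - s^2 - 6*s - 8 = -s^2 + 4*s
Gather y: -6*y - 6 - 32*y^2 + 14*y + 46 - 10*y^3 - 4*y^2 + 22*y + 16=-10*y^3 - 36*y^2 + 30*y + 56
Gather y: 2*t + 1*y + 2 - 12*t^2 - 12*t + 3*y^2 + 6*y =-12*t^2 - 10*t + 3*y^2 + 7*y + 2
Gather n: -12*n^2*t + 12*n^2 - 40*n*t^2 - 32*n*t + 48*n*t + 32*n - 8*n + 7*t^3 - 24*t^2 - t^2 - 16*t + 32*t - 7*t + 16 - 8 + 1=n^2*(12 - 12*t) + n*(-40*t^2 + 16*t + 24) + 7*t^3 - 25*t^2 + 9*t + 9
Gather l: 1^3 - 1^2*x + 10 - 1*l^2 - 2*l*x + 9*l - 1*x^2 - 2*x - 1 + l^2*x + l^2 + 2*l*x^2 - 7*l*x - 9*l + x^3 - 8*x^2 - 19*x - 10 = l^2*x + l*(2*x^2 - 9*x) + x^3 - 9*x^2 - 22*x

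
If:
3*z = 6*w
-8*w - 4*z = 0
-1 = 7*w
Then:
No Solution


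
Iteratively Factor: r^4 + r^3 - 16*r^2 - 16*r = (r + 1)*(r^3 - 16*r) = (r + 1)*(r + 4)*(r^2 - 4*r) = r*(r + 1)*(r + 4)*(r - 4)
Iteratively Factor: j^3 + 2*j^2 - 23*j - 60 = (j + 3)*(j^2 - j - 20) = (j - 5)*(j + 3)*(j + 4)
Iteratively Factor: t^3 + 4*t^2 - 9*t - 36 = (t + 3)*(t^2 + t - 12) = (t - 3)*(t + 3)*(t + 4)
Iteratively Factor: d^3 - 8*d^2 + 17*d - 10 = (d - 2)*(d^2 - 6*d + 5) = (d - 5)*(d - 2)*(d - 1)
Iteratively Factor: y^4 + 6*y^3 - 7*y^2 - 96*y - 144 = (y + 4)*(y^3 + 2*y^2 - 15*y - 36) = (y - 4)*(y + 4)*(y^2 + 6*y + 9) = (y - 4)*(y + 3)*(y + 4)*(y + 3)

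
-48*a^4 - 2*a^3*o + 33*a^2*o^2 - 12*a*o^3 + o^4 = (-8*a + o)*(-3*a + o)*(-2*a + o)*(a + o)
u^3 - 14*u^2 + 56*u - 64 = (u - 8)*(u - 4)*(u - 2)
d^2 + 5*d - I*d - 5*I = (d + 5)*(d - I)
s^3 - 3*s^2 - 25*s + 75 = (s - 5)*(s - 3)*(s + 5)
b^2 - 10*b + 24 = (b - 6)*(b - 4)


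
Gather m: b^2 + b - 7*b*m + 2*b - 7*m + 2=b^2 + 3*b + m*(-7*b - 7) + 2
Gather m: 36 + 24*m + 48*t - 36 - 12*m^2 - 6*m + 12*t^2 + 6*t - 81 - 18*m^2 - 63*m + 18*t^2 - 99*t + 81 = -30*m^2 - 45*m + 30*t^2 - 45*t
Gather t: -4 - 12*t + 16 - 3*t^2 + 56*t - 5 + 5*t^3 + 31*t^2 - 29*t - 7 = 5*t^3 + 28*t^2 + 15*t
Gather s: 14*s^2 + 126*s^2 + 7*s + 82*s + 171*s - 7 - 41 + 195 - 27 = 140*s^2 + 260*s + 120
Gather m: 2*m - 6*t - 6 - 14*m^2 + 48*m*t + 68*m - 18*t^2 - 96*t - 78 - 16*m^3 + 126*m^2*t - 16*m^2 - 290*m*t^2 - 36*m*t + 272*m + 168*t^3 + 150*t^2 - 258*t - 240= -16*m^3 + m^2*(126*t - 30) + m*(-290*t^2 + 12*t + 342) + 168*t^3 + 132*t^2 - 360*t - 324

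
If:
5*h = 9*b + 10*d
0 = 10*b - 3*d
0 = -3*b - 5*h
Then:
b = 0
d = 0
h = 0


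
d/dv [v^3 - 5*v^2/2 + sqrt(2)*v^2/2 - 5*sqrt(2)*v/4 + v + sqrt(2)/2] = 3*v^2 - 5*v + sqrt(2)*v - 5*sqrt(2)/4 + 1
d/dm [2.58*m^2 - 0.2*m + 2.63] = 5.16*m - 0.2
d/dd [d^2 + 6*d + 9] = 2*d + 6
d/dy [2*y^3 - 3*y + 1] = 6*y^2 - 3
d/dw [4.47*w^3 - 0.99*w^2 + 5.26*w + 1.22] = 13.41*w^2 - 1.98*w + 5.26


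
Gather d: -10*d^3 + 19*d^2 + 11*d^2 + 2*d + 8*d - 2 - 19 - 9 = -10*d^3 + 30*d^2 + 10*d - 30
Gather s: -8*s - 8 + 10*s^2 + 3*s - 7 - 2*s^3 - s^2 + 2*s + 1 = -2*s^3 + 9*s^2 - 3*s - 14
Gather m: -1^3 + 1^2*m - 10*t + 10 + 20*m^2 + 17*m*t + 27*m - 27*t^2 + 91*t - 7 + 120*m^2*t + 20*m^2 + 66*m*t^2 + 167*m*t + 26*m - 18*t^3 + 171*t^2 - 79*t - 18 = m^2*(120*t + 40) + m*(66*t^2 + 184*t + 54) - 18*t^3 + 144*t^2 + 2*t - 16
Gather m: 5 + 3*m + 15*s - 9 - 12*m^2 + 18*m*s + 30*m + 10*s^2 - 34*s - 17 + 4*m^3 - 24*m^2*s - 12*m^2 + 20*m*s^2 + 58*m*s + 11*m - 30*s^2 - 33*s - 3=4*m^3 + m^2*(-24*s - 24) + m*(20*s^2 + 76*s + 44) - 20*s^2 - 52*s - 24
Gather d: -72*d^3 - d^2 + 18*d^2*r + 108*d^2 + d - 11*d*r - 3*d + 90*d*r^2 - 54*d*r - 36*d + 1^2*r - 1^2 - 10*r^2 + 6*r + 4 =-72*d^3 + d^2*(18*r + 107) + d*(90*r^2 - 65*r - 38) - 10*r^2 + 7*r + 3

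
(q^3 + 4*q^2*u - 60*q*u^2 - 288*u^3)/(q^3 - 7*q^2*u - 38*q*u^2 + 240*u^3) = (q + 6*u)/(q - 5*u)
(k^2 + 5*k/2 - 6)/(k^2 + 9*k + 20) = (k - 3/2)/(k + 5)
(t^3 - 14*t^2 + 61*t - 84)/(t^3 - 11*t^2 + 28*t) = (t - 3)/t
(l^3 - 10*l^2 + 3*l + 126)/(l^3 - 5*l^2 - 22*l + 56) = (l^2 - 3*l - 18)/(l^2 + 2*l - 8)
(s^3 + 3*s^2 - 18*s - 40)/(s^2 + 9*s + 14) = (s^2 + s - 20)/(s + 7)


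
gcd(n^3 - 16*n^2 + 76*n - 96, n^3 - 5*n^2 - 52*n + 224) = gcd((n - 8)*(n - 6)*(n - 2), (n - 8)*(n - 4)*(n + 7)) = n - 8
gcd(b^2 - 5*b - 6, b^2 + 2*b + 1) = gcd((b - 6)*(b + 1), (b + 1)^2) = b + 1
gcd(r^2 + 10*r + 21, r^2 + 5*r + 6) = r + 3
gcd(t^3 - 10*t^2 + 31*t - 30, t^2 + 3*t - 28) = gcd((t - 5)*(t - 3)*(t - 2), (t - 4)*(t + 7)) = 1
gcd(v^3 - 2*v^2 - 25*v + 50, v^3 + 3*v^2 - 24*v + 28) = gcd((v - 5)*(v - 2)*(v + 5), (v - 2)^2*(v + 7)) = v - 2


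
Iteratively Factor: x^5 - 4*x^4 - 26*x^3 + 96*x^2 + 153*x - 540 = (x + 4)*(x^4 - 8*x^3 + 6*x^2 + 72*x - 135) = (x - 3)*(x + 4)*(x^3 - 5*x^2 - 9*x + 45) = (x - 3)^2*(x + 4)*(x^2 - 2*x - 15) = (x - 3)^2*(x + 3)*(x + 4)*(x - 5)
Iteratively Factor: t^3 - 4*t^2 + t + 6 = (t - 2)*(t^2 - 2*t - 3) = (t - 2)*(t + 1)*(t - 3)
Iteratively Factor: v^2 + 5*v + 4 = (v + 4)*(v + 1)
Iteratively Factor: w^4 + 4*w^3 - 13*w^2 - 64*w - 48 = (w + 1)*(w^3 + 3*w^2 - 16*w - 48) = (w + 1)*(w + 3)*(w^2 - 16) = (w + 1)*(w + 3)*(w + 4)*(w - 4)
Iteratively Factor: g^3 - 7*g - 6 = (g + 1)*(g^2 - g - 6) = (g + 1)*(g + 2)*(g - 3)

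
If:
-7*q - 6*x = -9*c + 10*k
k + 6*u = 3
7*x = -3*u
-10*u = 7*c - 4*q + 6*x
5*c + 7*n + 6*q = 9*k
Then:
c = -1388*x/39 - 120/13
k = 14*x + 3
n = 27442*x/273 + 2211/91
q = -866*x/13 - 210/13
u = -7*x/3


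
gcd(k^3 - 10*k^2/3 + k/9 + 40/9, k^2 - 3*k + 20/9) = k - 5/3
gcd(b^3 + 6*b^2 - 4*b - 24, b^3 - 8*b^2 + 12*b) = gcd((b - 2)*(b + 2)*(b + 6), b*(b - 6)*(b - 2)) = b - 2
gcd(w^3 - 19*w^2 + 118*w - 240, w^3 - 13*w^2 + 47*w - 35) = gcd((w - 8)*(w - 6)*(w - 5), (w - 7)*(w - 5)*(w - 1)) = w - 5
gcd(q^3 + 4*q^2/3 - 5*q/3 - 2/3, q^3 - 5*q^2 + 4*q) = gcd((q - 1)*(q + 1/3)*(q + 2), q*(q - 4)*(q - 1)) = q - 1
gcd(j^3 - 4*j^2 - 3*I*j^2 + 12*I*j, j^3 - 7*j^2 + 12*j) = j^2 - 4*j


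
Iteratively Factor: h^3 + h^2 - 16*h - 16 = (h + 4)*(h^2 - 3*h - 4) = (h + 1)*(h + 4)*(h - 4)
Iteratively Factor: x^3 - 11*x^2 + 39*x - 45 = (x - 3)*(x^2 - 8*x + 15) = (x - 5)*(x - 3)*(x - 3)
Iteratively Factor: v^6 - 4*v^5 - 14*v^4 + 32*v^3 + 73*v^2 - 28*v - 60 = (v - 3)*(v^5 - v^4 - 17*v^3 - 19*v^2 + 16*v + 20) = (v - 3)*(v + 2)*(v^4 - 3*v^3 - 11*v^2 + 3*v + 10) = (v - 3)*(v + 1)*(v + 2)*(v^3 - 4*v^2 - 7*v + 10) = (v - 5)*(v - 3)*(v + 1)*(v + 2)*(v^2 + v - 2) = (v - 5)*(v - 3)*(v - 1)*(v + 1)*(v + 2)*(v + 2)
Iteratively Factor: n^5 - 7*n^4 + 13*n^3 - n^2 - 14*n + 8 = (n + 1)*(n^4 - 8*n^3 + 21*n^2 - 22*n + 8) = (n - 1)*(n + 1)*(n^3 - 7*n^2 + 14*n - 8) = (n - 1)^2*(n + 1)*(n^2 - 6*n + 8) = (n - 4)*(n - 1)^2*(n + 1)*(n - 2)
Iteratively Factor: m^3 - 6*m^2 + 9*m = (m - 3)*(m^2 - 3*m) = m*(m - 3)*(m - 3)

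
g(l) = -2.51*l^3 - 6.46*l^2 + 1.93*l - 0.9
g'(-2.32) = -8.63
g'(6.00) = -346.67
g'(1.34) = -28.90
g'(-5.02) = -122.97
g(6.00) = -764.04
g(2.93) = -113.84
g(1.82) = -33.92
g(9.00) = -2336.58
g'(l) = -7.53*l^2 - 12.92*l + 1.93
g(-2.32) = -8.81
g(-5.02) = 144.15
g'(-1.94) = -1.35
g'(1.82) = -46.53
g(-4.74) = 112.12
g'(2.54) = -79.47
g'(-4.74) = -106.01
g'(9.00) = -724.28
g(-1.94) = -10.63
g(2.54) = -78.81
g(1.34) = -15.95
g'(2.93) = -100.57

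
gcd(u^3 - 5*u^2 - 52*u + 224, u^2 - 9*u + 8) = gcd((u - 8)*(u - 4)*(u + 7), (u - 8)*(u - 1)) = u - 8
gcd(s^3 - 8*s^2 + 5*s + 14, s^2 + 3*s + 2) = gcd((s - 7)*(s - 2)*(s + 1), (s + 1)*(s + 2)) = s + 1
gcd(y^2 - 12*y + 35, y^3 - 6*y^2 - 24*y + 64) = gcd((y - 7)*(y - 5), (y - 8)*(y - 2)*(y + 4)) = 1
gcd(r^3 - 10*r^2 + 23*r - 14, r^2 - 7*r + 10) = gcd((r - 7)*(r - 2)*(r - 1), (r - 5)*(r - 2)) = r - 2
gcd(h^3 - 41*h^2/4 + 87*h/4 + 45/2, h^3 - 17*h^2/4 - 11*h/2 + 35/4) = h - 5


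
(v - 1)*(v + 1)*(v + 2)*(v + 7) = v^4 + 9*v^3 + 13*v^2 - 9*v - 14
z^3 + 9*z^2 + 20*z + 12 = (z + 1)*(z + 2)*(z + 6)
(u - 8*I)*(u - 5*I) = u^2 - 13*I*u - 40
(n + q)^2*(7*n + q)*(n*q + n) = 7*n^4*q + 7*n^4 + 15*n^3*q^2 + 15*n^3*q + 9*n^2*q^3 + 9*n^2*q^2 + n*q^4 + n*q^3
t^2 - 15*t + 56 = (t - 8)*(t - 7)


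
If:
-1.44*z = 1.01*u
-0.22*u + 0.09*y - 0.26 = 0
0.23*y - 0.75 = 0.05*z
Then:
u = 0.14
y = 3.24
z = -0.10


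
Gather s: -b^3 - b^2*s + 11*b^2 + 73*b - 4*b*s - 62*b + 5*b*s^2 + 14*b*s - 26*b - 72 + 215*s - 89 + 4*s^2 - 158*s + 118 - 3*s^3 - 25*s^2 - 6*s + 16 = -b^3 + 11*b^2 - 15*b - 3*s^3 + s^2*(5*b - 21) + s*(-b^2 + 10*b + 51) - 27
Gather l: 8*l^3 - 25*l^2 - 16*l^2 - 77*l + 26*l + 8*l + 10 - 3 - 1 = 8*l^3 - 41*l^2 - 43*l + 6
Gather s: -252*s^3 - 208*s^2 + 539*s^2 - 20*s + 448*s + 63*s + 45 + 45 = -252*s^3 + 331*s^2 + 491*s + 90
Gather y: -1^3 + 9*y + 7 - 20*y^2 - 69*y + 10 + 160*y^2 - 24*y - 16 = 140*y^2 - 84*y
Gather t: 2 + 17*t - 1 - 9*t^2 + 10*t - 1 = -9*t^2 + 27*t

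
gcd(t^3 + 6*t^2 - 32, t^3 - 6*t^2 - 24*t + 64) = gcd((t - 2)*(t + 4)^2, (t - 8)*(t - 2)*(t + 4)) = t^2 + 2*t - 8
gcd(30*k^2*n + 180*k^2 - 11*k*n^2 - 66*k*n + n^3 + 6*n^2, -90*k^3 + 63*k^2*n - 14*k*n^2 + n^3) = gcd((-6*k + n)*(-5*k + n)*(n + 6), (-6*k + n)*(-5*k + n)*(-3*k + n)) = 30*k^2 - 11*k*n + n^2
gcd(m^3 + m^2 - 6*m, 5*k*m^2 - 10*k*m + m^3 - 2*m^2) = m^2 - 2*m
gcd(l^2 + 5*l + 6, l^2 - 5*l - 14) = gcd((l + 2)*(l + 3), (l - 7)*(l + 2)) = l + 2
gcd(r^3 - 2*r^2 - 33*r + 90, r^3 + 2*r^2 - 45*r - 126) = r + 6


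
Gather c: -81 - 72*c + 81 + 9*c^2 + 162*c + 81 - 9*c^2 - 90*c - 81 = 0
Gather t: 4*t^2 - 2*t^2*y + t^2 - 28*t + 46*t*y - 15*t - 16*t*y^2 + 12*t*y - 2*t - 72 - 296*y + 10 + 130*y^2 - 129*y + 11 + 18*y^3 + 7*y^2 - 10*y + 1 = t^2*(5 - 2*y) + t*(-16*y^2 + 58*y - 45) + 18*y^3 + 137*y^2 - 435*y - 50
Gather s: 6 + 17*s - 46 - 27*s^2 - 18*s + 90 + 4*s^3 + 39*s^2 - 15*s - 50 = 4*s^3 + 12*s^2 - 16*s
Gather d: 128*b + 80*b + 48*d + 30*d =208*b + 78*d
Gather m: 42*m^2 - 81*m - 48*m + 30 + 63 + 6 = 42*m^2 - 129*m + 99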